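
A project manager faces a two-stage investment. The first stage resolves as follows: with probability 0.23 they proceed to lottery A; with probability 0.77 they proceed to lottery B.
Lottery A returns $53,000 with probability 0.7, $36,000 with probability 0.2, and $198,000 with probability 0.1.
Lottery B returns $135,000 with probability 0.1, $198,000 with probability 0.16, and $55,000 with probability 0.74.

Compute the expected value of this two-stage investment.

EV(A) = 0.7 × 53000 + 0.2 × 36000 + 0.1 × 198000 = 37100 + 7200 + 19800 = 64100
EV(B) = 0.1 × 135000 + 0.16 × 198000 + 0.74 × 55000 = 13500 + 31680 + 40700 = 85880
Overall = 0.23 × 64100 + 0.77 × 85880 = 14743 + 66127.6 = 80870.6

$80,870.60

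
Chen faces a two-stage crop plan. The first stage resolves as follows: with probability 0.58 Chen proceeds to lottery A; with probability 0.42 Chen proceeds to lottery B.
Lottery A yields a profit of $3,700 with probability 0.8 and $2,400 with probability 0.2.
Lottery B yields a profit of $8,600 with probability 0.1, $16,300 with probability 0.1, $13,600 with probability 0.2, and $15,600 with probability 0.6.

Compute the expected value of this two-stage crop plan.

$8,114.60

EV(A) = 0.8 × 3700 + 0.2 × 2400 = 2960 + 480 = 3440
EV(B) = 0.1 × 8600 + 0.1 × 16300 + 0.2 × 13600 + 0.6 × 15600 = 860 + 1630 + 2720 + 9360 = 14570
Overall = 0.58 × 3440 + 0.42 × 14570 = 1995.2 + 6119.4 = 8114.6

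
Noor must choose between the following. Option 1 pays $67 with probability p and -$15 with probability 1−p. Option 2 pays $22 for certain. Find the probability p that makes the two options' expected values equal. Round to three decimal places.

p·67 + (1−p)·(-15) = 22
82p − 15 = 22
p = (22 + 15) / 82

p = 0.451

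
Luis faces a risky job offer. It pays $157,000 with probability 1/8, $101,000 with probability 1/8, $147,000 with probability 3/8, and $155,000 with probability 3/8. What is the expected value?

$145,500

EV = 1/8 × 157000 + 1/8 × 101000 + 3/8 × 147000 + 3/8 × 155000 = 19625 + 12625 + 55125 + 58125 = 145500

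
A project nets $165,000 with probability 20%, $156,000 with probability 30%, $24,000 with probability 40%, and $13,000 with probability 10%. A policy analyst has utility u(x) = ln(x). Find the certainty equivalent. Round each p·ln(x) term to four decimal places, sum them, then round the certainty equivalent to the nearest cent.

$58,197.64

E[u] = 0.2·ln(165000) + 0.3·ln(156000) + 0.4·ln(24000) + 0.1·ln(13000) = 2.4027 + 3.5873 + 4.0343 + 0.9473 = 10.9716
CE = e^10.9716 ≈ 58197.64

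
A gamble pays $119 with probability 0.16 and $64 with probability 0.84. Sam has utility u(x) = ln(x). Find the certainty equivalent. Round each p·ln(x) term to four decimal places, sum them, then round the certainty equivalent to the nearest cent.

E[u] = 0.16·ln(119) + 0.84·ln(64) = 0.7647 + 3.4935 = 4.2582
CE = e^4.2582 ≈ 70.68

$70.68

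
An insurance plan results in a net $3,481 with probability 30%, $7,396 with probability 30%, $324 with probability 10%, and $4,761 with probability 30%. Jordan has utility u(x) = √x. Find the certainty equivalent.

$4,356

E[u] = 0.3·√3481 + 0.3·√7396 + 0.1·√324 + 0.3·√4761 = 0.3·59 + 0.3·86 + 0.1·18 + 0.3·69 = 66
CE = (66)² = 4356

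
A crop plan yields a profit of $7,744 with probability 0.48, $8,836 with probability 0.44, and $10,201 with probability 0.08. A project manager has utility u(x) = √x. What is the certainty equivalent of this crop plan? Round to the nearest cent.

E[u] = 0.48·√7744 + 0.44·√8836 + 0.08·√10201 = 0.48·88 + 0.44·94 + 0.08·101 = 91.68
CE = (91.68)² = 8405.2224

$8,405.22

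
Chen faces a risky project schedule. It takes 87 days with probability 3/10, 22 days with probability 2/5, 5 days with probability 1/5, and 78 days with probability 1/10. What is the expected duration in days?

EV = 3/10 × 87 + 2/5 × 22 + 1/5 × 5 + 1/10 × 78 = 26.1 + 8.8 + 1 + 7.8 = 43.7

43.7 days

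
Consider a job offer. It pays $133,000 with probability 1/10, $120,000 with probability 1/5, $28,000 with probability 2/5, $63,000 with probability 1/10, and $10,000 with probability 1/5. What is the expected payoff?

$56,800

EV = 1/10 × 133000 + 1/5 × 120000 + 2/5 × 28000 + 1/10 × 63000 + 1/5 × 10000 = 13300 + 24000 + 11200 + 6300 + 2000 = 56800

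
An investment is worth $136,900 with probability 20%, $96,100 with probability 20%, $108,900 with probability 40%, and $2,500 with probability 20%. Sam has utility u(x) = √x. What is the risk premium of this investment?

E[u] = 0.2·√136900 + 0.2·√96100 + 0.4·√108900 + 0.2·√2500 = 0.2·370 + 0.2·310 + 0.4·330 + 0.2·50 = 278
CE = (278)² = 77284
Risk premium = EV − CE = 90660 − 77284 = 13376

$13,376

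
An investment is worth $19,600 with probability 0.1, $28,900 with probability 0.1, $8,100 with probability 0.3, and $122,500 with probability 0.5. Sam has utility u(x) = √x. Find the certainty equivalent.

E[u] = 0.1·√19600 + 0.1·√28900 + 0.3·√8100 + 0.5·√122500 = 0.1·140 + 0.1·170 + 0.3·90 + 0.5·350 = 233
CE = (233)² = 54289

$54,289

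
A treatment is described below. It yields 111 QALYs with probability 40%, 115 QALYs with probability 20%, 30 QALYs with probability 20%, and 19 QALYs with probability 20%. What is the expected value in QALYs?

EV = 0.4 × 111 + 0.2 × 115 + 0.2 × 30 + 0.2 × 19 = 44.4 + 23 + 6 + 3.8 = 77.2

77.2 QALYs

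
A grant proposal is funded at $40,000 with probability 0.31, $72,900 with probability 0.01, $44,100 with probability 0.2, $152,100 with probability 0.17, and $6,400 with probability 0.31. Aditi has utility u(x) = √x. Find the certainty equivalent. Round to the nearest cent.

E[u] = 0.31·√40000 + 0.01·√72900 + 0.2·√44100 + 0.17·√152100 + 0.31·√6400 = 0.31·200 + 0.01·270 + 0.2·210 + 0.17·390 + 0.31·80 = 197.8
CE = (197.8)² = 39124.84

$39,124.84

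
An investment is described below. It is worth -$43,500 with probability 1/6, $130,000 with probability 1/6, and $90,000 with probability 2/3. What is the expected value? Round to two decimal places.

$74,416.67

EV = 1/6 × (-43500) + 1/6 × 130000 + 2/3 × 90000 = -7250 + 21666.6667 + 60000 = 74416.6667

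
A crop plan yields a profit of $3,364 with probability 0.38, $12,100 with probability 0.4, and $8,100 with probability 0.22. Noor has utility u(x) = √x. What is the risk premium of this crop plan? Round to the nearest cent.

E[u] = 0.38·√3364 + 0.4·√12100 + 0.22·√8100 = 0.38·58 + 0.4·110 + 0.22·90 = 85.84
CE = (85.84)² = 7368.5056
Risk premium = EV − CE = 7900.32 − 7368.5056 = 531.8144

$531.81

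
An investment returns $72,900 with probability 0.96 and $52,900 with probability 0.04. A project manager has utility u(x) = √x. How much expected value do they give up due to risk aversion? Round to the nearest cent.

$61.44

E[u] = 0.96·√72900 + 0.04·√52900 = 0.96·270 + 0.04·230 = 268.4
CE = (268.4)² = 72038.56
Risk premium = EV − CE = 72100 − 72038.56 = 61.44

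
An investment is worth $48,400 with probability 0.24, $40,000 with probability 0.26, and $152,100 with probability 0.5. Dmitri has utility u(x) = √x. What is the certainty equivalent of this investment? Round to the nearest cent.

$89,880.04

E[u] = 0.24·√48400 + 0.26·√40000 + 0.5·√152100 = 0.24·220 + 0.26·200 + 0.5·390 = 299.8
CE = (299.8)² = 89880.04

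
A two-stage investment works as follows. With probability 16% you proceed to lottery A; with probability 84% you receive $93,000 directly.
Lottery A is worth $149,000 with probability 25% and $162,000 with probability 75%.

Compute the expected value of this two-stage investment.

EV(A) = 0.25 × 149000 + 0.75 × 162000 = 37250 + 121500 = 158750
Branch B: 93000 (certain)
Overall = 0.16 × 158750 + 0.84 × 93000 = 25400 + 78120 = 103520

$103,520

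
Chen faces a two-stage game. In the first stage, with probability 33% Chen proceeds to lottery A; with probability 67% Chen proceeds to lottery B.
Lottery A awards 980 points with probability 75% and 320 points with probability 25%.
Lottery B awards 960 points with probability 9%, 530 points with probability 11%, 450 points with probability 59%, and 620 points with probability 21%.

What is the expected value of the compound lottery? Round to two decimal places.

631.02 points

EV(A) = 0.75 × 980 + 0.25 × 320 = 735 + 80 = 815
EV(B) = 0.09 × 960 + 0.11 × 530 + 0.59 × 450 + 0.21 × 620 = 86.4 + 58.3 + 265.5 + 130.2 = 540.4
Overall = 0.33 × 815 + 0.67 × 540.4 = 268.95 + 362.068 = 631.018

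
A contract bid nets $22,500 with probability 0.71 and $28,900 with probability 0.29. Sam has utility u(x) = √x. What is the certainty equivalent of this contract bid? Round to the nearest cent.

$24,273.64

E[u] = 0.71·√22500 + 0.29·√28900 = 0.71·150 + 0.29·170 = 155.8
CE = (155.8)² = 24273.64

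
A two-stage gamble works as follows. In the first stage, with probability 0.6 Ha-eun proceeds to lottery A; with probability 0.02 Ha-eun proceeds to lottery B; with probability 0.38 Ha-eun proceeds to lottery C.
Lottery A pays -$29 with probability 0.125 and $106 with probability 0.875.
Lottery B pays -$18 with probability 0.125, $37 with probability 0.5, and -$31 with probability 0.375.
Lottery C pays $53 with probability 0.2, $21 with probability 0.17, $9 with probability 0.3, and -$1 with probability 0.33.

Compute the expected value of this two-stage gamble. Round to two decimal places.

EV(A) = 0.125 × (-29) + 0.875 × 106 = -3.625 + 92.75 = 89.125
EV(B) = 0.125 × (-18) + 0.5 × 37 + 0.375 × (-31) = -2.25 + 18.5 − 11.625 = 4.625
EV(C) = 0.2 × 53 + 0.17 × 21 + 0.3 × 9 + 0.33 × (-1) = 10.6 + 3.57 + 2.7 − 0.33 = 16.54
Overall = 0.6 × 89.125 + 0.02 × 4.625 + 0.38 × 16.54 = 53.475 + 0.0925 + 6.2852 = 59.8527

$59.85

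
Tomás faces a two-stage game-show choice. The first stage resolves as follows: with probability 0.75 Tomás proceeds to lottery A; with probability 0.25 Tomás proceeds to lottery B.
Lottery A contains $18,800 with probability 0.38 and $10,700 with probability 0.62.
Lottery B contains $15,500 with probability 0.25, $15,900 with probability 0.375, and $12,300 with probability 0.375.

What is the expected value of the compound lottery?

$13,946

EV(A) = 0.38 × 18800 + 0.62 × 10700 = 7144 + 6634 = 13778
EV(B) = 0.25 × 15500 + 0.375 × 15900 + 0.375 × 12300 = 3875 + 5962.5 + 4612.5 = 14450
Overall = 0.75 × 13778 + 0.25 × 14450 = 10333.5 + 3612.5 = 13946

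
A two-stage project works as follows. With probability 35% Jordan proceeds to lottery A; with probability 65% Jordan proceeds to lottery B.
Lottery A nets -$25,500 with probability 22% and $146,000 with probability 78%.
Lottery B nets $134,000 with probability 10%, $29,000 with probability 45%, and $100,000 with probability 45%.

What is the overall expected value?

$84,337

EV(A) = 0.22 × (-25500) + 0.78 × 146000 = -5610 + 113880 = 108270
EV(B) = 0.1 × 134000 + 0.45 × 29000 + 0.45 × 100000 = 13400 + 13050 + 45000 = 71450
Overall = 0.35 × 108270 + 0.65 × 71450 = 37894.5 + 46442.5 = 84337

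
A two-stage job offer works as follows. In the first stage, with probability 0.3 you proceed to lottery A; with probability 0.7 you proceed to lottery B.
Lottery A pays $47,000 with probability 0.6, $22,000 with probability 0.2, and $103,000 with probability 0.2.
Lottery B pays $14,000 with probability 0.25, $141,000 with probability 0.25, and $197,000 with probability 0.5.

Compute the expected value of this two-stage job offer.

EV(A) = 0.6 × 47000 + 0.2 × 22000 + 0.2 × 103000 = 28200 + 4400 + 20600 = 53200
EV(B) = 0.25 × 14000 + 0.25 × 141000 + 0.5 × 197000 = 3500 + 35250 + 98500 = 137250
Overall = 0.3 × 53200 + 0.7 × 137250 = 15960 + 96075 = 112035

$112,035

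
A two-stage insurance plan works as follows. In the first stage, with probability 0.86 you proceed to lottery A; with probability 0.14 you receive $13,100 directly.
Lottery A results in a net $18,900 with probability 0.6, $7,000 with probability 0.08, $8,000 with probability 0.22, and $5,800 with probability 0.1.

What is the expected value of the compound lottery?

$14,080.40

EV(A) = 0.6 × 18900 + 0.08 × 7000 + 0.22 × 8000 + 0.1 × 5800 = 11340 + 560 + 1760 + 580 = 14240
Branch B: 13100 (certain)
Overall = 0.86 × 14240 + 0.14 × 13100 = 12246.4 + 1834 = 14080.4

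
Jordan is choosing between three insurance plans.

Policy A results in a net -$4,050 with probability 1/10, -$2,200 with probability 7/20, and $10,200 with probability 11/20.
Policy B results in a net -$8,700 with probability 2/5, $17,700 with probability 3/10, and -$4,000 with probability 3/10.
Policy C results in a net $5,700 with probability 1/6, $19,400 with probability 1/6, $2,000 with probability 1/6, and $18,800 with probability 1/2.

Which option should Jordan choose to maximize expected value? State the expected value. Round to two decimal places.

Policy A = 1/10 × (-4050) + 7/20 × (-2200) + 11/20 × 10200 = -405 − 770 + 5610 = 4435
Policy B = 2/5 × (-8700) + 3/10 × 17700 + 3/10 × (-4000) = -3480 + 5310 − 1200 = 630
Policy C = 1/6 × 5700 + 1/6 × 19400 + 1/6 × 2000 + 1/2 × 18800 = 950 + 3233.3333 + 333.3333 + 9400 = 13916.6667

Policy C ($13,916.67)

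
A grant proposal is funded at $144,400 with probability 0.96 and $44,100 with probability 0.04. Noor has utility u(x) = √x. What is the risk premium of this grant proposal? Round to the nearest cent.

$1,109.76

E[u] = 0.96·√144400 + 0.04·√44100 = 0.96·380 + 0.04·210 = 373.2
CE = (373.2)² = 139278.24
Risk premium = EV − CE = 140388 − 139278.24 = 1109.76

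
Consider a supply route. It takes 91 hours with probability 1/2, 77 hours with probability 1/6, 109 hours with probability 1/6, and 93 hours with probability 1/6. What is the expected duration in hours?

92 hours

EV = 1/2 × 91 + 1/6 × 77 + 1/6 × 109 + 1/6 × 93 = 45.5 + 12.8333 + 18.1667 + 15.5 = 92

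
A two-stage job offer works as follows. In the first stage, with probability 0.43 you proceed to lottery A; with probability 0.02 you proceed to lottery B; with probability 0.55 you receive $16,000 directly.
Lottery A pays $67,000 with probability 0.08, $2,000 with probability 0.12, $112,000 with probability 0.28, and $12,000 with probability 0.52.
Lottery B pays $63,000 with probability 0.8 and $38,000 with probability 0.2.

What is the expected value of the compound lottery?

EV(A) = 0.08 × 67000 + 0.12 × 2000 + 0.28 × 112000 + 0.52 × 12000 = 5360 + 240 + 31360 + 6240 = 43200
EV(B) = 0.8 × 63000 + 0.2 × 38000 = 50400 + 7600 = 58000
Branch C: 16000 (certain)
Overall = 0.43 × 43200 + 0.02 × 58000 + 0.55 × 16000 = 18576 + 1160 + 8800 = 28536

$28,536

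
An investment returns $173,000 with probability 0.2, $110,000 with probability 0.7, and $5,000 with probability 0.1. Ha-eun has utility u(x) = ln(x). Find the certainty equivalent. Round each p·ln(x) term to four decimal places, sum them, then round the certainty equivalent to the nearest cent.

E[u] = 0.2·ln(173000) + 0.7·ln(110000) + 0.1·ln(5000) = 2.4122 + 8.1258 + 0.8517 = 11.3897
CE = e^11.3897 ≈ 88406.43

$88,406.43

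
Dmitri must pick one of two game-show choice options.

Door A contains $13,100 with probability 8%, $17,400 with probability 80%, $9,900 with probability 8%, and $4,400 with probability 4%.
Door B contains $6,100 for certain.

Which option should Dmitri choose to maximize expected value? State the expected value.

Door A ($15,936)

Door A = 0.08 × 13100 + 0.8 × 17400 + 0.08 × 9900 + 0.04 × 4400 = 1048 + 13920 + 792 + 176 = 15936
Door B: 6100 (certain)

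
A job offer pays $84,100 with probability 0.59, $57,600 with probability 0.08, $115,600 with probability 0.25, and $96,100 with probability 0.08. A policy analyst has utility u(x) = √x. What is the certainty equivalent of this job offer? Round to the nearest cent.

$90,060.01

E[u] = 0.59·√84100 + 0.08·√57600 + 0.25·√115600 + 0.08·√96100 = 0.59·290 + 0.08·240 + 0.25·340 + 0.08·310 = 300.1
CE = (300.1)² = 90060.01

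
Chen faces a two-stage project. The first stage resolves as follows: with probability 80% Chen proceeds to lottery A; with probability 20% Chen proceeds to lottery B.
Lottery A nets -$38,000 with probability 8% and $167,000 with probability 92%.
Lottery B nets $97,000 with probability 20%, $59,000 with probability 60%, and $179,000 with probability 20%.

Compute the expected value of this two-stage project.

$138,600

EV(A) = 0.08 × (-38000) + 0.92 × 167000 = -3040 + 153640 = 150600
EV(B) = 0.2 × 97000 + 0.6 × 59000 + 0.2 × 179000 = 19400 + 35400 + 35800 = 90600
Overall = 0.8 × 150600 + 0.2 × 90600 = 120480 + 18120 = 138600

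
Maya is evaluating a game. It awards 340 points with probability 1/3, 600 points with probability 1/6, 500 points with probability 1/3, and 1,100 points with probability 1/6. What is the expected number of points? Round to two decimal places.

563.33 points

EV = 1/3 × 340 + 1/6 × 600 + 1/3 × 500 + 1/6 × 1100 = 113.3333 + 100 + 166.6667 + 183.3333 = 563.3333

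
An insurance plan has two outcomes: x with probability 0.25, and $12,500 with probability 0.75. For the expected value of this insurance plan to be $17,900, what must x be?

0.25·x + 0.75·12500 = 17900
0.25·x = 17900 − 9375 = 8525
x = 8525 / 0.25 = 34100

x = $34,100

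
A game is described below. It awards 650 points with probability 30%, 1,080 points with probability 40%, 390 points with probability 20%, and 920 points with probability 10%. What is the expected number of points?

EV = 0.3 × 650 + 0.4 × 1080 + 0.2 × 390 + 0.1 × 920 = 195 + 432 + 78 + 92 = 797

797 points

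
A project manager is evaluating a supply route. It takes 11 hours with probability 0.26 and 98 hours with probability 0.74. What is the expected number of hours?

75.38 hours

EV = 0.26 × 11 + 0.74 × 98 = 2.86 + 72.52 = 75.38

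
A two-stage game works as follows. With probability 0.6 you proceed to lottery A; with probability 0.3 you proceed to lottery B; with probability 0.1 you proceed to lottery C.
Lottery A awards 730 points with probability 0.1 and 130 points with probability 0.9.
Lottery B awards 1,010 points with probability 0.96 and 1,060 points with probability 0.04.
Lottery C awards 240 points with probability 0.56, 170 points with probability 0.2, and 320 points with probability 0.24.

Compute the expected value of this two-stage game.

442.12 points

EV(A) = 0.1 × 730 + 0.9 × 130 = 73 + 117 = 190
EV(B) = 0.96 × 1010 + 0.04 × 1060 = 969.6 + 42.4 = 1012
EV(C) = 0.56 × 240 + 0.2 × 170 + 0.24 × 320 = 134.4 + 34 + 76.8 = 245.2
Overall = 0.6 × 190 + 0.3 × 1012 + 0.1 × 245.2 = 114 + 303.6 + 24.52 = 442.12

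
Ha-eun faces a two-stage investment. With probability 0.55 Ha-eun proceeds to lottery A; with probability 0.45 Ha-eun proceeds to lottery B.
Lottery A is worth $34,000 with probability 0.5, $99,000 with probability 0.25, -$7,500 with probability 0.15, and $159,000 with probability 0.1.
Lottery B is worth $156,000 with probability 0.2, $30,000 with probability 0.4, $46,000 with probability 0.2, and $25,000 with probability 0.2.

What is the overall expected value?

$56,918.75

EV(A) = 0.5 × 34000 + 0.25 × 99000 + 0.15 × (-7500) + 0.1 × 159000 = 17000 + 24750 − 1125 + 15900 = 56525
EV(B) = 0.2 × 156000 + 0.4 × 30000 + 0.2 × 46000 + 0.2 × 25000 = 31200 + 12000 + 9200 + 5000 = 57400
Overall = 0.55 × 56525 + 0.45 × 57400 = 31088.75 + 25830 = 56918.75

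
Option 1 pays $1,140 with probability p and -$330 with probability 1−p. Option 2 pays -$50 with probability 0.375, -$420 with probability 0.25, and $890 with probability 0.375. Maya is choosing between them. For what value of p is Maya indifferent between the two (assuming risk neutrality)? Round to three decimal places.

EV(Option 2) = 0.375 × (-50) + 0.25 × (-420) + 0.375 × 890 = -18.75 − 105 + 333.75 = 210
p·1140 + (1−p)·(-330) = 210
1470p − 330 = 210
p = (210 + 330) / 1470

p = 0.367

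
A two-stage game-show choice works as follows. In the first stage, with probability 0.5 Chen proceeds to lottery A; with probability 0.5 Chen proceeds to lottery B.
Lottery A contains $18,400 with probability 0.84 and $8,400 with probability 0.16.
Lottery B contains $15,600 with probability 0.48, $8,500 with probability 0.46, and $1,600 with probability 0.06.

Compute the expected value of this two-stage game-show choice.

$14,147

EV(A) = 0.84 × 18400 + 0.16 × 8400 = 15456 + 1344 = 16800
EV(B) = 0.48 × 15600 + 0.46 × 8500 + 0.06 × 1600 = 7488 + 3910 + 96 = 11494
Overall = 0.5 × 16800 + 0.5 × 11494 = 8400 + 5747 = 14147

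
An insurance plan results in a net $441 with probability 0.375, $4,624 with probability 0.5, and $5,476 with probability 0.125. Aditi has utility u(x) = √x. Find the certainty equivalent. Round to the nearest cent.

E[u] = 0.375·√441 + 0.5·√4624 + 0.125·√5476 = 0.375·21 + 0.5·68 + 0.125·74 = 51.125
CE = (51.125)² = 2613.765625

$2,613.77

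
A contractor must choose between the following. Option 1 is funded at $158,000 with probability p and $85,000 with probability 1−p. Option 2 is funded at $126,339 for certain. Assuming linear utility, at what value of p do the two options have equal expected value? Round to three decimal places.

p·158000 + (1−p)·85000 = 126339
73000p + 85000 = 126339
p = (126339 − 85000) / 73000

p = 0.566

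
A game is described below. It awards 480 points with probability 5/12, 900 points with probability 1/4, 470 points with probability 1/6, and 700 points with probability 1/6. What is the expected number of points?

EV = 5/12 × 480 + 1/4 × 900 + 1/6 × 470 + 1/6 × 700 = 200 + 225 + 78.3333 + 116.6667 = 620

620 points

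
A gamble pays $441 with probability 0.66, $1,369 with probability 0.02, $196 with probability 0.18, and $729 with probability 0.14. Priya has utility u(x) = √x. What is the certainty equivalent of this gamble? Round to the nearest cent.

$436.81

E[u] = 0.66·√441 + 0.02·√1369 + 0.18·√196 + 0.14·√729 = 0.66·21 + 0.02·37 + 0.18·14 + 0.14·27 = 20.9
CE = (20.9)² = 436.81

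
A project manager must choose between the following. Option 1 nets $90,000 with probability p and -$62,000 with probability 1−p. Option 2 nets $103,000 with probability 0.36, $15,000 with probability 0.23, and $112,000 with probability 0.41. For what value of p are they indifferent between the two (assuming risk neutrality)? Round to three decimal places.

p = 0.977

EV(Option 2) = 0.36 × 103000 + 0.23 × 15000 + 0.41 × 112000 = 37080 + 3450 + 45920 = 86450
p·90000 + (1−p)·(-62000) = 86450
152000p − 62000 = 86450
p = (86450 + 62000) / 152000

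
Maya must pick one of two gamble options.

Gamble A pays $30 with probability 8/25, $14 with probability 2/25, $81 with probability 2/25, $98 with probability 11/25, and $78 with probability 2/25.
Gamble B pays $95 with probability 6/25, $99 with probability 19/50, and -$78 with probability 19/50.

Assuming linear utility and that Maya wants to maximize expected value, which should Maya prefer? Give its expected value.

Gamble A = 8/25 × 30 + 2/25 × 14 + 2/25 × 81 + 11/25 × 98 + 2/25 × 78 = 9.6 + 1.12 + 6.48 + 43.12 + 6.24 = 66.56
Gamble B = 6/25 × 95 + 19/50 × 99 + 19/50 × (-78) = 22.8 + 37.62 − 29.64 = 30.78

Gamble A ($66.56)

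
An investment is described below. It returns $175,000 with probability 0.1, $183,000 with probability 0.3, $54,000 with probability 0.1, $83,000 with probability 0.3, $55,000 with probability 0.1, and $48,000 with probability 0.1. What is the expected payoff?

EV = 0.1 × 175000 + 0.3 × 183000 + 0.1 × 54000 + 0.3 × 83000 + 0.1 × 55000 + 0.1 × 48000 = 17500 + 54900 + 5400 + 24900 + 5500 + 4800 = 113000

$113,000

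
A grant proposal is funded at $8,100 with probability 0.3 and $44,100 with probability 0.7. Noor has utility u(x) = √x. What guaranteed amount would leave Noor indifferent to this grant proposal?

$30,276

E[u] = 0.3·√8100 + 0.7·√44100 = 0.3·90 + 0.7·210 = 174
CE = (174)² = 30276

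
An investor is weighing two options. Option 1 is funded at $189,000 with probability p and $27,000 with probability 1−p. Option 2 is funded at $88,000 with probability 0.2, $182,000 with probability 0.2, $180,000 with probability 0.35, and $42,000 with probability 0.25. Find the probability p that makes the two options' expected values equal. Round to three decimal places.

EV(Option 2) = 0.2 × 88000 + 0.2 × 182000 + 0.35 × 180000 + 0.25 × 42000 = 17600 + 36400 + 63000 + 10500 = 127500
p·189000 + (1−p)·27000 = 127500
162000p + 27000 = 127500
p = (127500 − 27000) / 162000

p = 0.620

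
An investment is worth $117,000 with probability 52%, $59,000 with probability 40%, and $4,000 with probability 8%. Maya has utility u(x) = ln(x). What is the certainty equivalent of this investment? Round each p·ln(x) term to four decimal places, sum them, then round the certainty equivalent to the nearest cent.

E[u] = 0.52·ln(117000) + 0.4·ln(59000) + 0.08·ln(4000) = 6.0684 + 4.3941 + 0.6635 = 11.1260
CE = e^11.1260 ≈ 67914.17

$67,914.17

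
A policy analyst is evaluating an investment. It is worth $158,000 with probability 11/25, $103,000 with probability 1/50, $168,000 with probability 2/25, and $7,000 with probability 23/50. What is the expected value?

$88,240

EV = 11/25 × 158000 + 1/50 × 103000 + 2/25 × 168000 + 23/50 × 7000 = 69520 + 2060 + 13440 + 3220 = 88240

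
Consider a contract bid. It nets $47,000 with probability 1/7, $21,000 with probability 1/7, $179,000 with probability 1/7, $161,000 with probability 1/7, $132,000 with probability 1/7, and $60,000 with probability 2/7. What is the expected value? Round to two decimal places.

$94,285.71

EV = 1/7 × 47000 + 1/7 × 21000 + 1/7 × 179000 + 1/7 × 161000 + 1/7 × 132000 + 2/7 × 60000 = 6714.2857 + 3000 + 25571.4286 + 23000 + 18857.1429 + 17142.8571 = 94285.7143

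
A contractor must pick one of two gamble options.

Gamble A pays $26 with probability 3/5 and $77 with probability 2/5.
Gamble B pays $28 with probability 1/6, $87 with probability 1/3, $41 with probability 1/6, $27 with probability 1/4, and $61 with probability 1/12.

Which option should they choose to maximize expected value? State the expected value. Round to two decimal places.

Gamble A = 3/5 × 26 + 2/5 × 77 = 15.6 + 30.8 = 46.4
Gamble B = 1/6 × 28 + 1/3 × 87 + 1/6 × 41 + 1/4 × 27 + 1/12 × 61 = 4.6667 + 29 + 6.8333 + 6.75 + 5.0833 = 52.3333

Gamble B ($52.33)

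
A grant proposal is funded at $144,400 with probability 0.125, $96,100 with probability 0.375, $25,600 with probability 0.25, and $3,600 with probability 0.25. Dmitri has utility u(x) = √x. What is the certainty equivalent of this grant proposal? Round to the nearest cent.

$47,851.56

E[u] = 0.125·√144400 + 0.375·√96100 + 0.25·√25600 + 0.25·√3600 = 0.125·380 + 0.375·310 + 0.25·160 + 0.25·60 = 218.75
CE = (218.75)² = 47851.5625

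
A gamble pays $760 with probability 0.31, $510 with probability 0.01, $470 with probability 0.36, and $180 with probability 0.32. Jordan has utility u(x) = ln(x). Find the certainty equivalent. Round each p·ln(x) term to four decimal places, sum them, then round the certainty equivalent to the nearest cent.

$401.54

E[u] = 0.31·ln(760) + 0.01·ln(510) + 0.36·ln(470) + 0.32·ln(180) = 2.0563 + 0.0623 + 2.2150 + 1.6617 = 5.9953
CE = e^5.9953 ≈ 401.54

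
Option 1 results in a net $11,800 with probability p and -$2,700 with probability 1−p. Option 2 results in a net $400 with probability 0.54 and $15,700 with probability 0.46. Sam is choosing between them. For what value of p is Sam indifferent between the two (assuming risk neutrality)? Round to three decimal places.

EV(Option 2) = 0.54 × 400 + 0.46 × 15700 = 216 + 7222 = 7438
p·11800 + (1−p)·(-2700) = 7438
14500p − 2700 = 7438
p = (7438 + 2700) / 14500

p = 0.699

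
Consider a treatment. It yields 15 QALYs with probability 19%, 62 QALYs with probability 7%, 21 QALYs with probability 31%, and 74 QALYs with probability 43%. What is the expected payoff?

EV = 0.19 × 15 + 0.07 × 62 + 0.31 × 21 + 0.43 × 74 = 2.85 + 4.34 + 6.51 + 31.82 = 45.52

45.52 QALYs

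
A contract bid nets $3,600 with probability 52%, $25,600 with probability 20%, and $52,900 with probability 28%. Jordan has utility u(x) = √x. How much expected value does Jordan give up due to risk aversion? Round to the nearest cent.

$5,522.24

E[u] = 0.52·√3600 + 0.2·√25600 + 0.28·√52900 = 0.52·60 + 0.2·160 + 0.28·230 = 127.6
CE = (127.6)² = 16281.76
Risk premium = EV − CE = 21804 − 16281.76 = 5522.24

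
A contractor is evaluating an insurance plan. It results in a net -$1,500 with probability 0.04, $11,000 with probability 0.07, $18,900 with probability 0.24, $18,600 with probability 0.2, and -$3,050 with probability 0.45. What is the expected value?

$7,593.50

EV = 0.04 × (-1500) + 0.07 × 11000 + 0.24 × 18900 + 0.2 × 18600 + 0.45 × (-3050) = -60 + 770 + 4536 + 3720 − 1372.5 = 7593.5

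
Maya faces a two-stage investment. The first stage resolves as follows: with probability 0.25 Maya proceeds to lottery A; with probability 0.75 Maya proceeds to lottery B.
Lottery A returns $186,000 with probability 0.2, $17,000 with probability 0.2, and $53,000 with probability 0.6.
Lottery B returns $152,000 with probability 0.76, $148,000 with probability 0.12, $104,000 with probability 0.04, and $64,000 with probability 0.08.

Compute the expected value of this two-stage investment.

$125,020

EV(A) = 0.2 × 186000 + 0.2 × 17000 + 0.6 × 53000 = 37200 + 3400 + 31800 = 72400
EV(B) = 0.76 × 152000 + 0.12 × 148000 + 0.04 × 104000 + 0.08 × 64000 = 115520 + 17760 + 4160 + 5120 = 142560
Overall = 0.25 × 72400 + 0.75 × 142560 = 18100 + 106920 = 125020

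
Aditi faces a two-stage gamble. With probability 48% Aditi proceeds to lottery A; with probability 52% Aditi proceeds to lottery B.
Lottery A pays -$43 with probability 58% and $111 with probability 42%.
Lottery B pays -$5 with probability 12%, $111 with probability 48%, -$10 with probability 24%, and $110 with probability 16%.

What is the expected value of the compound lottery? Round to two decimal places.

$45.70

EV(A) = 0.58 × (-43) + 0.42 × 111 = -24.94 + 46.62 = 21.68
EV(B) = 0.12 × (-5) + 0.48 × 111 + 0.24 × (-10) + 0.16 × 110 = -0.6 + 53.28 − 2.4 + 17.6 = 67.88
Overall = 0.48 × 21.68 + 0.52 × 67.88 = 10.4064 + 35.2976 = 45.704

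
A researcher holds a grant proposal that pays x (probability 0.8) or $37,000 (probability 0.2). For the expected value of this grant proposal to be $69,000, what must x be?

0.8·x + 0.2·37000 = 69000
0.8·x = 69000 − 7400 = 61600
x = 61600 / 0.8 = 77000

x = $77,000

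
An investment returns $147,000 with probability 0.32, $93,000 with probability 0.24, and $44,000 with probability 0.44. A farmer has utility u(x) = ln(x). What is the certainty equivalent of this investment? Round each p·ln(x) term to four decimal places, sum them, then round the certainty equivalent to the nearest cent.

E[u] = 0.32·ln(147000) + 0.24·ln(93000) + 0.44·ln(44000) = 3.8074 + 2.7457 + 4.7045 = 11.2576
CE = e^11.2576 ≈ 77466.43

$77,466.43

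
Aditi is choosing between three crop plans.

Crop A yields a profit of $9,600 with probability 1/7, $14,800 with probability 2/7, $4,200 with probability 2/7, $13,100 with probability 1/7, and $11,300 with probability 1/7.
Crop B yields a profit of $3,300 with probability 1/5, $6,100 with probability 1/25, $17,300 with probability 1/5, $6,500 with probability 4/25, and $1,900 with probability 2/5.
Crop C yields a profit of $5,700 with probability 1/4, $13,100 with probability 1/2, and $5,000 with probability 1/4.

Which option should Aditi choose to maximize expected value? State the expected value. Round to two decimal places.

Crop A ($10,285.71)

Crop A = 1/7 × 9600 + 2/7 × 14800 + 2/7 × 4200 + 1/7 × 13100 + 1/7 × 11300 = 1371.4286 + 4228.5714 + 1200 + 1871.4286 + 1614.2857 = 10285.7143
Crop B = 1/5 × 3300 + 1/25 × 6100 + 1/5 × 17300 + 4/25 × 6500 + 2/5 × 1900 = 660 + 244 + 3460 + 1040 + 760 = 6164
Crop C = 1/4 × 5700 + 1/2 × 13100 + 1/4 × 5000 = 1425 + 6550 + 1250 = 9225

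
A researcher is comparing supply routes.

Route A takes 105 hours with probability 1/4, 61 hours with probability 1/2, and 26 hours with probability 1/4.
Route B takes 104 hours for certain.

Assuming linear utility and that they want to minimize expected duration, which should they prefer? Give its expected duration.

Route A (63.25 hours)

Route A = 1/4 × 105 + 1/2 × 61 + 1/4 × 26 = 26.25 + 30.5 + 6.5 = 63.25
Route B: 104 (certain)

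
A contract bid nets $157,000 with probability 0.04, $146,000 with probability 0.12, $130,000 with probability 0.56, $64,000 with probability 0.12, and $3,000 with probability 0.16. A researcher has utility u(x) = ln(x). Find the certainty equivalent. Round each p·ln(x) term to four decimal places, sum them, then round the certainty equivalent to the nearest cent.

E[u] = 0.04·ln(157000) + 0.12·ln(146000) + 0.56·ln(130000) + 0.12·ln(64000) + 0.16·ln(3000) = 0.4786 + 1.4270 + 6.5942 + 1.3280 + 1.2810 = 11.1088
CE = e^11.1088 ≈ 66756.04

$66,756.04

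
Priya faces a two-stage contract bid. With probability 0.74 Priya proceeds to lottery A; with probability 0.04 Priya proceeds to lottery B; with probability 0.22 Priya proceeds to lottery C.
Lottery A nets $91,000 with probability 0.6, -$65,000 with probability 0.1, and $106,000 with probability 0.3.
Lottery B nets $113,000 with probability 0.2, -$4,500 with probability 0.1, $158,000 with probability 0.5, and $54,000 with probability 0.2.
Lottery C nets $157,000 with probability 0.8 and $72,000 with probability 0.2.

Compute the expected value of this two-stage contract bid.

$94,404

EV(A) = 0.6 × 91000 + 0.1 × (-65000) + 0.3 × 106000 = 54600 − 6500 + 31800 = 79900
EV(B) = 0.2 × 113000 + 0.1 × (-4500) + 0.5 × 158000 + 0.2 × 54000 = 22600 − 450 + 79000 + 10800 = 111950
EV(C) = 0.8 × 157000 + 0.2 × 72000 = 125600 + 14400 = 140000
Overall = 0.74 × 79900 + 0.04 × 111950 + 0.22 × 140000 = 59126 + 4478 + 30800 = 94404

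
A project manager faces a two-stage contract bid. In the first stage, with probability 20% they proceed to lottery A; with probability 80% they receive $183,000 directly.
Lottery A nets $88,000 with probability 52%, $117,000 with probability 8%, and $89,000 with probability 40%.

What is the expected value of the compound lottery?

$164,544

EV(A) = 0.52 × 88000 + 0.08 × 117000 + 0.4 × 89000 = 45760 + 9360 + 35600 = 90720
Branch B: 183000 (certain)
Overall = 0.2 × 90720 + 0.8 × 183000 = 18144 + 146400 = 164544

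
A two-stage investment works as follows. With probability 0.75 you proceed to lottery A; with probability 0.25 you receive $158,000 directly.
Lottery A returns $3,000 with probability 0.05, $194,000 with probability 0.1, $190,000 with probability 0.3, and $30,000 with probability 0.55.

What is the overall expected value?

$109,287.50

EV(A) = 0.05 × 3000 + 0.1 × 194000 + 0.3 × 190000 + 0.55 × 30000 = 150 + 19400 + 57000 + 16500 = 93050
Branch B: 158000 (certain)
Overall = 0.75 × 93050 + 0.25 × 158000 = 69787.5 + 39500 = 109287.5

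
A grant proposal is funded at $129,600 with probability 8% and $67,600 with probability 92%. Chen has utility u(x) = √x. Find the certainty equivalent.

$71,824

E[u] = 0.08·√129600 + 0.92·√67600 = 0.08·360 + 0.92·260 = 268
CE = (268)² = 71824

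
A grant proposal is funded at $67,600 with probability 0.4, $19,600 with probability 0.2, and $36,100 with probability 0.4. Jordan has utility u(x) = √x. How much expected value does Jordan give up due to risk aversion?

$2,136

E[u] = 0.4·√67600 + 0.2·√19600 + 0.4·√36100 = 0.4·260 + 0.2·140 + 0.4·190 = 208
CE = (208)² = 43264
Risk premium = EV − CE = 45400 − 43264 = 2136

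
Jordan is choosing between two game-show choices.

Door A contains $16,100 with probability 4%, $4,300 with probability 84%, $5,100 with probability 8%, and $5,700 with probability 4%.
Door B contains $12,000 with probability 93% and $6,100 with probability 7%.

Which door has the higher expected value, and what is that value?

Door B ($11,587)

Door A = 0.04 × 16100 + 0.84 × 4300 + 0.08 × 5100 + 0.04 × 5700 = 644 + 3612 + 408 + 228 = 4892
Door B = 0.93 × 12000 + 0.07 × 6100 = 11160 + 427 = 11587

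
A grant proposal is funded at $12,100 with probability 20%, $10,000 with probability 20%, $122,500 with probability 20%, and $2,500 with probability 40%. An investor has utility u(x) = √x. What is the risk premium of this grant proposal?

$12,496

E[u] = 0.2·√12100 + 0.2·√10000 + 0.2·√122500 + 0.4·√2500 = 0.2·110 + 0.2·100 + 0.2·350 + 0.4·50 = 132
CE = (132)² = 17424
Risk premium = EV − CE = 29920 − 17424 = 12496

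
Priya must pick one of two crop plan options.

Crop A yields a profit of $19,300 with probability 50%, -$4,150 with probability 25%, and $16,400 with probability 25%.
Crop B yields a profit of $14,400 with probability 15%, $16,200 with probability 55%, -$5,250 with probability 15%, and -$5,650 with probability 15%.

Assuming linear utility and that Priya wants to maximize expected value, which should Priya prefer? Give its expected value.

Crop A = 0.5 × 19300 + 0.25 × (-4150) + 0.25 × 16400 = 9650 − 1037.5 + 4100 = 12712.5
Crop B = 0.15 × 14400 + 0.55 × 16200 + 0.15 × (-5250) + 0.15 × (-5650) = 2160 + 8910 − 787.5 − 847.5 = 9435

Crop A ($12,712.50)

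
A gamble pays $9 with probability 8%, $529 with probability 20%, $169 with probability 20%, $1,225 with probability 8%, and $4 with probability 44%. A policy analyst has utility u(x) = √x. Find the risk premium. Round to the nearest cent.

$116.43

E[u] = 0.08·√9 + 0.2·√529 + 0.2·√169 + 0.08·√1225 + 0.44·√4 = 0.08·3 + 0.2·23 + 0.2·13 + 0.08·35 + 0.44·2 = 11.12
CE = (11.12)² = 123.6544
Risk premium = EV − CE = 240.08 − 123.6544 = 116.4256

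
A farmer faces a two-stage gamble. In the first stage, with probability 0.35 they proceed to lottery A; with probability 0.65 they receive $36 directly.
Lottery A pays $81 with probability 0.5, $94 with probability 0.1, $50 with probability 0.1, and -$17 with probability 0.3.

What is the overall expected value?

EV(A) = 0.5 × 81 + 0.1 × 94 + 0.1 × 50 + 0.3 × (-17) = 40.5 + 9.4 + 5 − 5.1 = 49.8
Branch B: 36 (certain)
Overall = 0.35 × 49.8 + 0.65 × 36 = 17.43 + 23.4 = 40.83

$40.83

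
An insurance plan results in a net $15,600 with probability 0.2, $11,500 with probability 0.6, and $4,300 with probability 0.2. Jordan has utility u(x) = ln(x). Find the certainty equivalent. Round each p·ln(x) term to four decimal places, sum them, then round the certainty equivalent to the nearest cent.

E[u] = 0.2·ln(15600) + 0.6·ln(11500) + 0.2·ln(4300) = 1.9310 + 5.6101 + 1.6733 = 9.2144
CE = e^9.2144 ≈ 10040.68

$10,040.68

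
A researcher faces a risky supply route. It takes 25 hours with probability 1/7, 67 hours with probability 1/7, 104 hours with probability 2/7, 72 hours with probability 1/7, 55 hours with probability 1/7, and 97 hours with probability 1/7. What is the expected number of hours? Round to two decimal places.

EV = 1/7 × 25 + 1/7 × 67 + 2/7 × 104 + 1/7 × 72 + 1/7 × 55 + 1/7 × 97 = 3.5714 + 9.5714 + 29.7143 + 10.2857 + 7.8571 + 13.8571 = 74.8571

74.86 hours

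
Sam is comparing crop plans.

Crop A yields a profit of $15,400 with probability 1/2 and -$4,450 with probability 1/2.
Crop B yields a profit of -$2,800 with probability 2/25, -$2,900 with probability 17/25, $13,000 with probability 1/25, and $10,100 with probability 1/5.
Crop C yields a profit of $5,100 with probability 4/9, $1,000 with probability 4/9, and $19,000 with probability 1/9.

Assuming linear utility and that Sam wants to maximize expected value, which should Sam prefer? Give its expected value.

Crop A = 1/2 × 15400 + 1/2 × (-4450) = 7700 − 2225 = 5475
Crop B = 2/25 × (-2800) + 17/25 × (-2900) + 1/25 × 13000 + 1/5 × 10100 = -224 − 1972 + 520 + 2020 = 344
Crop C = 4/9 × 5100 + 4/9 × 1000 + 1/9 × 19000 = 2266.6667 + 444.4444 + 2111.1111 = 4822.2222

Crop A ($5,475)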